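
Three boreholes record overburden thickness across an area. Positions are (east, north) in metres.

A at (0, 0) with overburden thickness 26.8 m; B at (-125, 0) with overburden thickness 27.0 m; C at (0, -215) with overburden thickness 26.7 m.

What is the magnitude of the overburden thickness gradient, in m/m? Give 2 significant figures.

0.0017 m/m

∂d/∂x = (27.0 − 26.8) / (-125 − 0) = -0.001600
∂d/∂y = (26.7 − 26.8) / (-215 − 0) = +0.0004651
|∇f| = √(-0.001600² + 0.0004651²) = 0.001666 m/m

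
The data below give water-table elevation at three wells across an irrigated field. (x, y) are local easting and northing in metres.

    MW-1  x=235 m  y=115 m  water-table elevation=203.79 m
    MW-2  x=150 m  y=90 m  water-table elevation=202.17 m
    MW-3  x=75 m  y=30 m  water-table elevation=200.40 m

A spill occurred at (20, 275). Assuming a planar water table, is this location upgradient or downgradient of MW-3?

upgradient

With h = a·x + b·y + c and MW-1 as origin, the differences give:
  (-85)·a + (-25)·b = -1.62
  (-160)·a + (-85)·b = -3.39
Eliminate b (×(-85) and ×(-25), subtract): 3225·a = 52.950 → a = ∂h/∂x = +0.01642
Back-substitute: b = ∂h/∂y = +0.008977.
Head at (20, 275) = 203.79 + (+0.01642)·(-215) + (+0.008977)·(160) = 201.70 m.
That is higher than the 200.40 m at MW-3, so the point is upgradient.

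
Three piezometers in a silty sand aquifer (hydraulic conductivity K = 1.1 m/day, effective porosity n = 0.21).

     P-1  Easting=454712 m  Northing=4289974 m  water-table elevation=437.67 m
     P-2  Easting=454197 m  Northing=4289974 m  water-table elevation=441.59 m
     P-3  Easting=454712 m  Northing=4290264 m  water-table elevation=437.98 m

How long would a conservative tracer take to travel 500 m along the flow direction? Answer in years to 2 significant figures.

∂h/∂x = (441.59 − 437.67) / (454197 − 454712) = -0.007612
∂h/∂y = (437.98 − 437.67) / (4290264 − 4289974) = +0.001069
|∇h| = √(-0.007612² + 0.001069²) = 0.007687
Seepage velocity v = K·i/n = 1.1 × 0.007687 / 0.21 = 0.04027 m/day.
t = 500 / 0.04027 = 1.242e+04 days = 34 years.

34 years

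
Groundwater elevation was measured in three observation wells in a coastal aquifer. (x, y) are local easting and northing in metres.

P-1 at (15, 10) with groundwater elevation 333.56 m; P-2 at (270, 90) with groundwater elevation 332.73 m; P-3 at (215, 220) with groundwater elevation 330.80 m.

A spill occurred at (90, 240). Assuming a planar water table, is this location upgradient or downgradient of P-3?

downgradient

Differences from P-1: to P-2 (Δx, Δy, Δh) = (255, 80, -0.83); to P-3 = (200, 210, -2.76).
Determinant of the coordinate differences = 255·210 − 200·80 = 37550.
∂h/∂x = [(-0.83)·210 − (-2.76)·80] / 37550 = +0.001238
∂h/∂y = [255·(-2.76) − 200·(-0.83)] / 37550 = -0.01432
Head at (90, 240) = 333.56 + (+0.001238)·(75) + (-0.01432)·(230) = 330.36 m.
That is lower than the 330.80 m at P-3, so the point is downgradient.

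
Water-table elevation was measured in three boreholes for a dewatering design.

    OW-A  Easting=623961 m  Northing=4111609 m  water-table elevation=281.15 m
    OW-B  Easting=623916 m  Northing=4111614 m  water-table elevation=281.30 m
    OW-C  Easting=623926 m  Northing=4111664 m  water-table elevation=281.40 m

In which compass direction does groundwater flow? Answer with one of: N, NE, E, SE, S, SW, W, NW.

With h = a·x + b·y + c and OW-A as origin, the differences give:
  (-45)·a + 5·b = +0.15
  (-35)·a + 55·b = +0.25
Eliminate b (×55 and ×5, subtract): -2300·a = 7.000 → a = ∂h/∂x = -0.003043
Back-substitute: b = ∂h/∂y = +0.002609.
Flow = −∇h = (+0.003043 east, -0.002609 north), which points southeast.

SE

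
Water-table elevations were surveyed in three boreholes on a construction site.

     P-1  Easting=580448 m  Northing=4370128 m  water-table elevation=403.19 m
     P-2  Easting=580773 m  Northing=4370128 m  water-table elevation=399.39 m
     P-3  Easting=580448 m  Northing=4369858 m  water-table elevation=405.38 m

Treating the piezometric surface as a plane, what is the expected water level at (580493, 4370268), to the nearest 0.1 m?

401.5 m

∂h/∂x = (399.39 − 403.19) / (580773 − 580448) = -0.01169
∂h/∂y = (405.38 − 403.19) / (4369858 − 4370128) = -0.008111
h(580493, 4370268) = 403.19 + (-0.01169)·(45) + (-0.008111)·(140) = 403.19 -0.526 -1.136 = 401.528 m.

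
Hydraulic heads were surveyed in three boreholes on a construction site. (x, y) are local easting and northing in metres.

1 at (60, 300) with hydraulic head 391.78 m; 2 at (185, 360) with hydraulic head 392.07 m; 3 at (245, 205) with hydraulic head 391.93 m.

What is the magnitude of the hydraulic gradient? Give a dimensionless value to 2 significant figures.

0.0022

Taking 1 as reference: 2−1 = (125, 60, +0.29); 3−1 = (185, -95, +0.15).
Determinant of the coordinate differences = 125·(-95) − 185·60 = -22975.
∂h/∂x = [(+0.29)·(-95) − (+0.15)·60] / -22975 = +0.001591
∂h/∂y = [125·(+0.15) − 185·(+0.29)] / -22975 = +0.001519
|∇h| = √(0.001591² + 0.001519²) = 0.0022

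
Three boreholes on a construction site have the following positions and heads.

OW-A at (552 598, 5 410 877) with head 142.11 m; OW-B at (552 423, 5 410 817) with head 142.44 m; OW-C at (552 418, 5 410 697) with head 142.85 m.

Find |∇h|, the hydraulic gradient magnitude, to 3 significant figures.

0.00346

Taking OW-A as reference: OW-B−OW-A = (-175, -60, +0.33); OW-C−OW-A = (-180, -180, +0.74).
Solve a·Δx + b·Δy = Δh: det = (-175)·(-180) − (-180)·(-60) = 20700.
∂h/∂x = [(+0.33)·(-180) − (+0.74)·(-60)] / 20700 = -0.0007246
∂h/∂y = [(-175)·(+0.74) − (-180)·(+0.33)] / 20700 = -0.003386
|∇h| = √(-0.0007246² + -0.003386²) = 0.003463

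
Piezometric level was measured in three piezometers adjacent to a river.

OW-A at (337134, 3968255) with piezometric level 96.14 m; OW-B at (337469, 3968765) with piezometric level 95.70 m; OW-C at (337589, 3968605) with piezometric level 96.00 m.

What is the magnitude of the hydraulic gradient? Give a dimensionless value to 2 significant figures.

0.0015

Three-point gradient (reference OW-A): Δ to OW-B = (335, 510, -0.44), Δ to OW-C = (455, 350, -0.14).
∂h/∂x = +0.0007195, ∂h/∂y = -0.001335 (det = -114800).
|∇h| = √(0.0007195² + -0.001335²) = 0.001517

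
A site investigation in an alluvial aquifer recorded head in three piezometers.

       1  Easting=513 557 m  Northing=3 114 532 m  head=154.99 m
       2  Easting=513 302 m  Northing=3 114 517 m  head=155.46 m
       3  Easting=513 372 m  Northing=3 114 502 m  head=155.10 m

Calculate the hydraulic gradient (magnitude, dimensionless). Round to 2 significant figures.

0.012

With h = a·x + b·y + c and 1 as origin, the differences give:
  (-255)·a + (-15)·b = +0.47
  (-185)·a + (-30)·b = +0.11
Eliminate b (×(-30) and ×(-15), subtract): 4875·a = -12.450 → a = ∂h/∂x = -0.002554
Back-substitute: b = ∂h/∂y = +0.01208.
|∇h| = √(-0.002554² + 0.01208²) = 0.01235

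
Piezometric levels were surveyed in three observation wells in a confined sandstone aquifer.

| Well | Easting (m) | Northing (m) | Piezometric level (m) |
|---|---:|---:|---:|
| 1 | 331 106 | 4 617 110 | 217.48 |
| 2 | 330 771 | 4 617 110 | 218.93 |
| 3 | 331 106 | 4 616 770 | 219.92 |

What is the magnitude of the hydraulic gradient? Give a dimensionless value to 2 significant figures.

∂h/∂x = (218.93 − 217.48) / (330771 − 331106) = -0.004328
∂h/∂y = (219.92 − 217.48) / (4616770 − 4617110) = -0.007176
|∇h| = √(-0.004328² + -0.007176²) = 0.00838

0.0084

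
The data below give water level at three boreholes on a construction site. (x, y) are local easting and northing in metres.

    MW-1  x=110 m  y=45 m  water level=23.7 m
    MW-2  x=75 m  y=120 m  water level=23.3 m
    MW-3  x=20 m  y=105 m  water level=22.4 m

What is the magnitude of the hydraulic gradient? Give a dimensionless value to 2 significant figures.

0.016

Differences from MW-1: to MW-2 (Δx, Δy, Δh) = (-35, 75, -0.4); to MW-3 = (-90, 60, -1.3).
Solve a·Δx + b·Δy = Δh: det = (-35)·60 − (-90)·75 = 4650.
∂h/∂x = [(-0.4)·60 − (-1.3)·75] / 4650 = +0.01581
∂h/∂y = [(-35)·(-1.3) − (-90)·(-0.4)] / 4650 = +0.002043
|∇h| = √(0.01581² + 0.002043²) = 0.01594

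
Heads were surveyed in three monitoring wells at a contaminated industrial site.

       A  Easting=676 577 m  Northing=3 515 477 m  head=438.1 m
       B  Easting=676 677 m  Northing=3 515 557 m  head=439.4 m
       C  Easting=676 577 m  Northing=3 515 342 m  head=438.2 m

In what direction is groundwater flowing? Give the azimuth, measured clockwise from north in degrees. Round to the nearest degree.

With h = a·x + b·y + c and A as origin, the differences give:
  100·a + 80·b = +1.3
  0·a + (-135)·b = +0.1
Eliminate b (×(-135) and ×80, subtract): -13500·a = -183.50 → a = ∂h/∂x = +0.01359
Back-substitute: b = ∂h/∂y = -0.0007407.
Flow direction (−∇h) has components (-0.01359 E, +0.0007407 N).
Azimuth = atan2(E, N) = atan2(-0.01359, +0.0007407) = 273.1° ≈ 273°.

273°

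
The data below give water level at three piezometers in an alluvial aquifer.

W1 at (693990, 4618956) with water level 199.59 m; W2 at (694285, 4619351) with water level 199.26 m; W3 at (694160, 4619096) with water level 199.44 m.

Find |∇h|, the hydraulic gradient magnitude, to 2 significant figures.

0.00068

Three-point gradient (reference W1): Δ to W2 = (295, 395, -0.33), Δ to W3 = (170, 140, -0.15).
∂h/∂x = -0.0005048, ∂h/∂y = -0.0004584 (det = -25850).
|∇h| = √(-0.0005048² + -0.0004584²) = 0.0006819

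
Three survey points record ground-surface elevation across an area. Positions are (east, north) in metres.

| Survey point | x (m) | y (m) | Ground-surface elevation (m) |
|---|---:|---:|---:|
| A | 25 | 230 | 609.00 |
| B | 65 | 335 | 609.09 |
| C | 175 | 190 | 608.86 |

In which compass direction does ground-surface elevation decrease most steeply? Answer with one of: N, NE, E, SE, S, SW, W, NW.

SE

Three-point gradient (reference A): Δ to B = (40, 105, +0.09), Δ to C = (150, -40, -0.14).
∂z/∂x = -0.0006398, ∂z/∂y = +0.001101 (det = -17350).
Steepest decrease is along −∇f = (+0.0006398 E, -0.001101 N) → southeast.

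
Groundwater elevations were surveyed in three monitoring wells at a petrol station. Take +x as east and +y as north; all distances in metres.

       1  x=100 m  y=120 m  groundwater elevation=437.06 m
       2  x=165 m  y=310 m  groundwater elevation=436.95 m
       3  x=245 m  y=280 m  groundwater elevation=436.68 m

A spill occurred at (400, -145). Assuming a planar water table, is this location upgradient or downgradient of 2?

downgradient

Differences from 1: to 2 (Δx, Δy, Δh) = (65, 190, -0.11); to 3 = (145, 160, -0.38).
Determinant of the coordinate differences = 65·160 − 145·190 = -17150.
∂h/∂x = [(-0.11)·160 − (-0.38)·190] / -17150 = -0.003184
∂h/∂y = [65·(-0.38) − 145·(-0.11)] / -17150 = +0.0005102
Head at (400, -145) = 437.06 + (-0.003184)·(300) + (+0.0005102)·(-265) = 435.97 m.
That is lower than the 436.95 m at 2, so the point is downgradient.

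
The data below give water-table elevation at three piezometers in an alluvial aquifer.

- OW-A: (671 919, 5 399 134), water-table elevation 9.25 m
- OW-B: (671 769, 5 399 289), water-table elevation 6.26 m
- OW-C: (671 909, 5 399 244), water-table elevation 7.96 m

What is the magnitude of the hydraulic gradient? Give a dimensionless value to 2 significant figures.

Differences from OW-A: to OW-B (Δx, Δy, Δh) = (-150, 155, -2.99); to OW-C = (-10, 110, -1.29).
Solve a·Δx + b·Δy = Δh: det = (-150)·110 − (-10)·155 = -14950.
∂h/∂x = [(-2.99)·110 − (-1.29)·155] / -14950 = +0.008625
∂h/∂y = [(-150)·(-1.29) − (-10)·(-2.99)] / -14950 = -0.01094
|∇h| = √(0.008625² + -0.01094²) = 0.01393

0.014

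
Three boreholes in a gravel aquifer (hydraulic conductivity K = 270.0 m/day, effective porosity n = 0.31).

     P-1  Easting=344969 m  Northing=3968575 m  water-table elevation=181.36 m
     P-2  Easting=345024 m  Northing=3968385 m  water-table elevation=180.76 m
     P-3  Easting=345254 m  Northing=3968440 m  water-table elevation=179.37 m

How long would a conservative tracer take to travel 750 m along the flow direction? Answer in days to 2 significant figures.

130 days

With h = a·x + b·y + c and P-1 as origin, the differences give:
  55·a + (-190)·b = -0.60
  285·a + (-135)·b = -1.99
Eliminate b (×(-135) and ×(-190), subtract): 46725·a = -297.100 → a = ∂h/∂x = -0.006358
Back-substitute: b = ∂h/∂y = +0.001317.
|∇h| = √(-0.006358² + 0.001317²) = 0.006493
Seepage velocity v = K·i/n = 270.0 × 0.006493 / 0.31 = 5.655 m/day.
t = 750 / 5.655 = 132.6 days.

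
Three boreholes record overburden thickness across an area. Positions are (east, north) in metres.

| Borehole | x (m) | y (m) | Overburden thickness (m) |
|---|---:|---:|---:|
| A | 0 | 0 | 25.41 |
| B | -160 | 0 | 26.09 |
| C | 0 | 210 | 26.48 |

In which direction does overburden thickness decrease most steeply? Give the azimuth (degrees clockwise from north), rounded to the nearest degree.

140°

∂d/∂x = (26.09 − 25.41) / (-160 − 0) = -0.004250
∂d/∂y = (26.48 − 25.41) / (210 − 0) = +0.005095
Steepest decrease is along −∇f: components (+0.004250 E, -0.005095 N).
Azimuth = atan2(+0.004250, -0.005095) = 140.2° ≈ 140°.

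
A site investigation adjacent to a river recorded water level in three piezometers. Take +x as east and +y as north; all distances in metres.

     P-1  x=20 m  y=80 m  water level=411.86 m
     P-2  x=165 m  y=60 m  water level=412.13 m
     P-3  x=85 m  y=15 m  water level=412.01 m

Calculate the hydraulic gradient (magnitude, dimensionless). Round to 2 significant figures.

Three-point gradient (reference P-1): Δ to P-2 = (145, -20, +0.27), Δ to P-3 = (65, -65, +0.15).
∂h/∂x = +0.001791, ∂h/∂y = -0.0005169 (det = -8125).
|∇h| = √(0.001791² + -0.0005169²) = 0.001864

0.0019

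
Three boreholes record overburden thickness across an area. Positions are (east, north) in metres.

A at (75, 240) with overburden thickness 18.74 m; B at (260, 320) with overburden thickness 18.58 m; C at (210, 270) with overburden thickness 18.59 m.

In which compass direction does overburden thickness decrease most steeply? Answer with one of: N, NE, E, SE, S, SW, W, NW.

With d = a·x + b·y + c and A as origin, the differences give:
  185·a + 80·b = -0.16
  135·a + 30·b = -0.15
Eliminate b (×30 and ×80, subtract): -5250·a = 7.200 → a = ∂d/∂x = -0.001371
Back-substitute: b = ∂d/∂y = +0.001171.
Steepest decrease is along −∇f = (+0.001371 E, -0.001171 N) → southeast.

SE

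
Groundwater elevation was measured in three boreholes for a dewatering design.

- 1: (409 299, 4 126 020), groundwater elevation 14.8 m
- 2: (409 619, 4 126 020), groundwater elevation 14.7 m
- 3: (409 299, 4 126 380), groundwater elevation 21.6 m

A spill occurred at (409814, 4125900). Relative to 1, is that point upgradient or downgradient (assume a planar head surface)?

downgradient

∂h/∂x = (14.7 − 14.8) / (409619 − 409299) = -0.0003125
∂h/∂y = (21.6 − 14.8) / (4126380 − 4126020) = +0.01889
Head at (409814, 4125900) = 14.8 + (-0.0003125)·(515) + (+0.01889)·(-120) = 12.37 m.
That is lower than the 14.8 m at 1, so the point is downgradient.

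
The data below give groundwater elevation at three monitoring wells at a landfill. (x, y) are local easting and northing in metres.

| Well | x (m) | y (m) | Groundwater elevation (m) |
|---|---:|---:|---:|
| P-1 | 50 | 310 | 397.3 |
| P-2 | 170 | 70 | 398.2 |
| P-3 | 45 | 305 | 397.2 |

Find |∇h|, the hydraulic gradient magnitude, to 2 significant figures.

With h = a·x + b·y + c and P-1 as origin, the differences give:
  120·a + (-240)·b = +0.9
  (-5)·a + (-5)·b = -0.1
Eliminate b (×(-5) and ×(-240), subtract): -1800·a = -28.50 → a = ∂h/∂x = +0.01583
Back-substitute: b = ∂h/∂y = +0.004167.
|∇h| = √(0.01583² + 0.004167²) = 0.01637

0.016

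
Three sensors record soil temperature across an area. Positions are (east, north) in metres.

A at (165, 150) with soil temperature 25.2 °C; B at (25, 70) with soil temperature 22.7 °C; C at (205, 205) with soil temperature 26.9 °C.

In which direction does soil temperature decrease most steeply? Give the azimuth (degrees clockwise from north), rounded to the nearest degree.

Taking A as reference: B−A = (-140, -80, -2.5); C−A = (40, 55, +1.7).
Solve a·Δx + b·Δy = ΔT: det = (-140)·55 − 40·(-80) = -4500.
∂T/∂x = [(-2.5)·55 − (+1.7)·(-80)] / -4500 = +0.0003333
∂T/∂y = [(-140)·(+1.7) − 40·(-2.5)] / -4500 = +0.03067
Steepest decrease is along −∇f: components (-0.0003333 E, -0.03067 N).
Azimuth = atan2(-0.0003333, -0.03067) = 180.6° ≈ 181°.

181°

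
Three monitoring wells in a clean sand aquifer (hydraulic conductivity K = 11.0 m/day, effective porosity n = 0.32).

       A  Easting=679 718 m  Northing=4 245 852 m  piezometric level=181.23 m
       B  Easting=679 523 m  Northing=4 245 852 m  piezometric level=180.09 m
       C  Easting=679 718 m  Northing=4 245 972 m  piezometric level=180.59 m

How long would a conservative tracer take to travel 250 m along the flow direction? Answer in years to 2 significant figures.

2.5 years

∂h/∂x = (180.09 − 181.23) / (679523 − 679718) = +0.005846
∂h/∂y = (180.59 − 181.23) / (4245972 − 4245852) = -0.005333
|∇h| = √(0.005846² + -0.005333²) = 0.007913
Seepage velocity v = K·i/n = 11.0 × 0.007913 / 0.32 = 0.272 m/day.
t = 250 / 0.272 = 919.1 days = 2.52 years.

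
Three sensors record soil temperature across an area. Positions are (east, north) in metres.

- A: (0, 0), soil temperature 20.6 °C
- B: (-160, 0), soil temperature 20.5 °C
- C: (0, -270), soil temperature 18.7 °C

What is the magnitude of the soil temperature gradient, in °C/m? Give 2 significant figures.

0.0071 °C/m

∂T/∂x = (20.5 − 20.6) / (-160 − 0) = +0.0006250
∂T/∂y = (18.7 − 20.6) / (-270 − 0) = +0.007037
|∇f| = √(0.0006250² + 0.007037²) = 0.007065 °C/m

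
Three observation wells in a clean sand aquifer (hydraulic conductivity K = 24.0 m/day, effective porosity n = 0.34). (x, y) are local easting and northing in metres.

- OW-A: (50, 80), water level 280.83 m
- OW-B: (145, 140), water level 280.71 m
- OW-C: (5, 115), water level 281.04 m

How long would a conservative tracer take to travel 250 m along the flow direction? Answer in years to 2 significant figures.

Differences from OW-A: to OW-B (Δx, Δy, Δh) = (95, 60, -0.12); to OW-C = (-45, 35, +0.21).
Solve a·Δx + b·Δy = Δh: det = 95·35 − (-45)·60 = 6025.
∂h/∂x = [(-0.12)·35 − (+0.21)·60] / 6025 = -0.002788
∂h/∂y = [95·(+0.21) − (-45)·(-0.12)] / 6025 = +0.002415
|∇h| = √(-0.002788² + 0.002415²) = 0.003689
Seepage velocity v = K·i/n = 24.0 × 0.003689 / 0.34 = 0.2604 m/day.
t = 250 / 0.2604 = 960.1 days = 2.63 years.

2.6 years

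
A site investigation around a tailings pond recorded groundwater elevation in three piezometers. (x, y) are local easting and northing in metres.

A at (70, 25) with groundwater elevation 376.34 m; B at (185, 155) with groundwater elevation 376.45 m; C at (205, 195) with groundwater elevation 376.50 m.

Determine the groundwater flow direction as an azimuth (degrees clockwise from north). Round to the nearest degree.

Taking A as reference: B−A = (115, 130, +0.11); C−A = (135, 170, +0.16).
Solve a·Δx + b·Δy = Δh: det = 115·170 − 135·130 = 2000.
∂h/∂x = [(+0.11)·170 − (+0.16)·130] / 2000 = -0.001050
∂h/∂y = [115·(+0.16) − 135·(+0.11)] / 2000 = +0.001775
Flow direction (−∇h) has components (+0.001050 E, -0.001775 N).
Azimuth = atan2(E, N) = atan2(+0.001050, -0.001775) = 149.4° ≈ 149°.

149°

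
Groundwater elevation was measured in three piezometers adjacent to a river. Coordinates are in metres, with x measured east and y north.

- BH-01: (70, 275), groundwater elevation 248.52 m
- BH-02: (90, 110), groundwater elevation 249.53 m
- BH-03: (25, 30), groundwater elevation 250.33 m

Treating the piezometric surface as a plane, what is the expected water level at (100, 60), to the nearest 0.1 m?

249.8 m

Differences from BH-01: to BH-02 (Δx, Δy, Δh) = (20, -165, +1.01); to BH-03 = (-45, -245, +1.81).
Solve a·Δx + b·Δy = Δh: det = 20·(-245) − (-45)·(-165) = -12325.
∂h/∂x = [(+1.01)·(-245) − (+1.81)·(-165)] / -12325 = -0.004154
∂h/∂y = [20·(+1.81) − (-45)·(+1.01)] / -12325 = -0.006625
h(100, 60) = 248.52 + (-0.004154)·(30) + (-0.006625)·(-215) = 248.52 -0.125 +1.424 = 249.820 m.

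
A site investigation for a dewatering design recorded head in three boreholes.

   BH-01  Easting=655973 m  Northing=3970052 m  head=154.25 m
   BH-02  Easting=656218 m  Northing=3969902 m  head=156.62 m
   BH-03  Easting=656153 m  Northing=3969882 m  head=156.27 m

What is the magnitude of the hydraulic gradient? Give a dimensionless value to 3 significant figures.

0.00826

Differences from BH-01: to BH-02 (Δx, Δy, Δh) = (245, -150, +2.37); to BH-03 = (180, -170, +2.02).
Solve a·Δx + b·Δy = Δh: det = 245·(-170) − 180·(-150) = -14650.
∂h/∂x = [(+2.37)·(-170) − (+2.02)·(-150)] / -14650 = +0.006819
∂h/∂y = [245·(+2.02) − 180·(+2.37)] / -14650 = -0.004662
|∇h| = √(0.006819² + -0.004662²) = 0.00826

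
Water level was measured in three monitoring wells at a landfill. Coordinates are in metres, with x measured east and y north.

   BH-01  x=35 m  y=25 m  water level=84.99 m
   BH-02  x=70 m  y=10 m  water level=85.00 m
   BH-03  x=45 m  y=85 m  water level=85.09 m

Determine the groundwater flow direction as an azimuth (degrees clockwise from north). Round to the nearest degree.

212°

With h = a·x + b·y + c and BH-01 as origin, the differences give:
  35·a + (-15)·b = +0.01
  10·a + 60·b = +0.10
Eliminate b (×60 and ×(-15), subtract): 2250·a = 2.100 → a = ∂h/∂x = +0.0009333
Back-substitute: b = ∂h/∂y = +0.001511.
Flow direction (−∇h) has components (-0.0009333 E, -0.001511 N).
Azimuth = atan2(E, N) = atan2(-0.0009333, -0.001511) = 211.7° ≈ 212°.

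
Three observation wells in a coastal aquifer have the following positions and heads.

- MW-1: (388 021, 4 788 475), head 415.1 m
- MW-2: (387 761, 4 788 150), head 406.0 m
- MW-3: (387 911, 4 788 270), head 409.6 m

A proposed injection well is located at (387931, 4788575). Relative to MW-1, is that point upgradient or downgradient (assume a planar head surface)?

upgradient

With h = a·x + b·y + c and MW-1 as origin, the differences give:
  (-260)·a + (-325)·b = -9.1
  (-110)·a + (-205)·b = -5.5
Eliminate b (×(-205) and ×(-325), subtract): 17550·a = 78.00 → a = ∂h/∂x = +0.004444
Back-substitute: b = ∂h/∂y = +0.02444.
Head at (387931, 4788575) = 415.1 + (+0.004444)·(-90) + (+0.02444)·(100) = 417.14 m.
That is higher than the 415.1 m at MW-1, so the point is upgradient.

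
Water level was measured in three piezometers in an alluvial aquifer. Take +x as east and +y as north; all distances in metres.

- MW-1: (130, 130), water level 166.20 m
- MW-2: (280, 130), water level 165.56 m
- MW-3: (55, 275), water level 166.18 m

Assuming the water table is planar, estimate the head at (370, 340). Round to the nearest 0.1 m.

With h = a·x + b·y + c and MW-1 as origin, the differences give:
  150·a + 0·b = -0.64
  (-75)·a + 145·b = -0.02
Eliminate b (×145 and ×0, subtract): 21750·a = -92.800 → a = ∂h/∂x = -0.004267
Back-substitute: b = ∂h/∂y = -0.002345.
h(370, 340) = 166.20 + (-0.004267)·(240) + (-0.002345)·(210) = 166.20 -1.024 -0.492 = 164.684 m.

164.7 m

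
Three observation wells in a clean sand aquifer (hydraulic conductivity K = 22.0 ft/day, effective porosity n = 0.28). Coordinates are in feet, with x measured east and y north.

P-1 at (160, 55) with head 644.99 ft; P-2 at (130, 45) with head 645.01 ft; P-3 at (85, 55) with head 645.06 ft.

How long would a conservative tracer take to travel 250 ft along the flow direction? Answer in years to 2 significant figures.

Taking P-1 as reference: P-2−P-1 = (-30, -10, +0.02); P-3−P-1 = (-75, 0, +0.07).
Determinant of the coordinate differences = (-30)·0 − (-75)·(-10) = -750.
∂h/∂x = [(+0.02)·0 − (+0.07)·(-10)] / -750 = -0.0009333
∂h/∂y = [(-30)·(+0.07) − (-75)·(+0.02)] / -750 = +0.0008000
|∇h| = √(-0.0009333² + 0.0008000²) = 0.001229
Seepage velocity v = K·i/n = 22.0 × 0.001229 / 0.28 = 0.09656 ft/day.
t = 250 / 0.09656 = 2589 days = 7.09 years.

7.1 years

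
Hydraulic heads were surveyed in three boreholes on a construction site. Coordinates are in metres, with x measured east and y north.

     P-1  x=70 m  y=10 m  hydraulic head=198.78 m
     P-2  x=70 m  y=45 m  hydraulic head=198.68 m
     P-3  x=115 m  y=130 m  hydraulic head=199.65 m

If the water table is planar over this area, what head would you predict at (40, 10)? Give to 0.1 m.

With h = a·x + b·y + c and P-1 as origin, the differences give:
  0·a + 35·b = -0.10
  45·a + 120·b = +0.87
Eliminate b (×120 and ×35, subtract): -1575·a = -42.450 → a = ∂h/∂x = +0.02695
Back-substitute: b = ∂h/∂y = -0.002857.
h(40, 10) = 198.78 + (+0.02695)·(-30) + (-0.002857)·(0) = 198.78 -0.809 -0.000 = 197.971 m.

198.0 m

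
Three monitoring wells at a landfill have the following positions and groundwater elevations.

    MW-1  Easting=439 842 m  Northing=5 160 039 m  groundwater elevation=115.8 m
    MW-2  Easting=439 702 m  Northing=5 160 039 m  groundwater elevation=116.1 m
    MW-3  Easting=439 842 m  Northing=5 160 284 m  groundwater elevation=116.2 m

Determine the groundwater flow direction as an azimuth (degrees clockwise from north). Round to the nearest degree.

127°

∂h/∂x = (116.1 − 115.8) / (439702 − 439842) = -0.002143
∂h/∂y = (116.2 − 115.8) / (5160284 − 5160039) = +0.001633
Flow direction (−∇h) has components (+0.002143 E, -0.001633 N).
Azimuth = atan2(E, N) = atan2(+0.002143, -0.001633) = 127.3° ≈ 127°.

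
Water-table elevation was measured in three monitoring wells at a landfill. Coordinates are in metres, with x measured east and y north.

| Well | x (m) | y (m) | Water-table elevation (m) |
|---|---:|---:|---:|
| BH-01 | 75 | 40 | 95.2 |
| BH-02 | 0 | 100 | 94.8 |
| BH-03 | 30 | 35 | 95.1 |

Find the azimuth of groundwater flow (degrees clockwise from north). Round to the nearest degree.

323°

Differences from BH-01: to BH-02 (Δx, Δy, Δh) = (-75, 60, -0.4); to BH-03 = (-45, -5, -0.1).
Solve a·Δx + b·Δy = Δh: det = (-75)·(-5) − (-45)·60 = 3075.
∂h/∂x = [(-0.4)·(-5) − (-0.1)·60] / 3075 = +0.002602
∂h/∂y = [(-75)·(-0.1) − (-45)·(-0.4)] / 3075 = -0.003415
Flow direction (−∇h) has components (-0.002602 E, +0.003415 N).
Azimuth = atan2(E, N) = atan2(-0.002602, +0.003415) = 322.7° ≈ 323°.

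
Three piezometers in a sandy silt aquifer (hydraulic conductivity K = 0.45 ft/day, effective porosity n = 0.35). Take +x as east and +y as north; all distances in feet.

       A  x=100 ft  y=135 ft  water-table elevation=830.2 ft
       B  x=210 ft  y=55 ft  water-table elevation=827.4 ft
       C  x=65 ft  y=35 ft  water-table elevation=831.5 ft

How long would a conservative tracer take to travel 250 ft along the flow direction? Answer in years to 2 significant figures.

Differences from A: to B (Δx, Δy, Δh) = (110, -80, -2.8); to C = (-35, -100, +1.3).
Solve a·Δx + b·Δy = Δh: det = 110·(-100) − (-35)·(-80) = -13800.
∂h/∂x = [(-2.8)·(-100) − (+1.3)·(-80)] / -13800 = -0.02783
∂h/∂y = [110·(+1.3) − (-35)·(-2.8)] / -13800 = -0.003261
|∇h| = √(-0.02783² + -0.003261²) = 0.02802
Seepage velocity v = K·i/n = 0.45 × 0.02802 / 0.35 = 0.03603 ft/day.
t = 250 / 0.03603 = 6939 days = 19 years.

19 years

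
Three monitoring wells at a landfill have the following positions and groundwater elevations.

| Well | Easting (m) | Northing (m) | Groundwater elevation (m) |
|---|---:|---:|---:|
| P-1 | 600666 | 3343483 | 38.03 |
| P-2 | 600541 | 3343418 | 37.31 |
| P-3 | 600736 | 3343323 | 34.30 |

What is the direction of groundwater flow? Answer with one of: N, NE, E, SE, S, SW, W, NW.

Differences from P-1: to P-2 (Δx, Δy, Δh) = (-125, -65, -0.72); to P-3 = (70, -160, -3.73).
Determinant of the coordinate differences = (-125)·(-160) − 70·(-65) = 24550.
∂h/∂x = [(-0.72)·(-160) − (-3.73)·(-65)] / 24550 = -0.005183
∂h/∂y = [(-125)·(-3.73) − 70·(-0.72)] / 24550 = +0.02104
Flow = −∇h = (+0.005183 east, -0.02104 north), which points south.

S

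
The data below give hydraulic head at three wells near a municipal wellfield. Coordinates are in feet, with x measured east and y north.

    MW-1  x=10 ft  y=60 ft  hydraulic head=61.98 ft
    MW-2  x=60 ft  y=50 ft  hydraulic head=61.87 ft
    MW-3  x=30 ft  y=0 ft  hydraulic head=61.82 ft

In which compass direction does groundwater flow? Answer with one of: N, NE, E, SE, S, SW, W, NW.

Taking MW-1 as reference: MW-2−MW-1 = (50, -10, -0.11); MW-3−MW-1 = (20, -60, -0.16).
Determinant of the coordinate differences = 50·(-60) − 20·(-10) = -2800.
∂h/∂x = [(-0.11)·(-60) − (-0.16)·(-10)] / -2800 = -0.001786
∂h/∂y = [50·(-0.16) − 20·(-0.11)] / -2800 = +0.002071
Flow = −∇h = (+0.001786 east, -0.002071 north), which points southeast.

SE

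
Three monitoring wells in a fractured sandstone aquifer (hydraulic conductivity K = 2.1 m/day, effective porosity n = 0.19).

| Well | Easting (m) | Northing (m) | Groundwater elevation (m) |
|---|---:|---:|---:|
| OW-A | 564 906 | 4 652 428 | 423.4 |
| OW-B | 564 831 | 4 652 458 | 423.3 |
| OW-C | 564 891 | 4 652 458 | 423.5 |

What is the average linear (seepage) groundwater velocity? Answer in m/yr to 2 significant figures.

24 m/yr

Taking OW-A as reference: OW-B−OW-A = (-75, 30, -0.1); OW-C−OW-A = (-15, 30, +0.1).
Solve a·Δx + b·Δy = Δh: det = (-75)·30 − (-15)·30 = -1800.
∂h/∂x = [(-0.1)·30 − (+0.1)·30] / -1800 = +0.003333
∂h/∂y = [(-75)·(+0.1) − (-15)·(-0.1)] / -1800 = +0.005000
|∇h| = √(0.003333² + 0.005000²) = 0.006009
Seepage velocity v = K·i/n = 2.1 × 0.006009 / 0.19 = 0.06642 m/day = 24.26 m/yr.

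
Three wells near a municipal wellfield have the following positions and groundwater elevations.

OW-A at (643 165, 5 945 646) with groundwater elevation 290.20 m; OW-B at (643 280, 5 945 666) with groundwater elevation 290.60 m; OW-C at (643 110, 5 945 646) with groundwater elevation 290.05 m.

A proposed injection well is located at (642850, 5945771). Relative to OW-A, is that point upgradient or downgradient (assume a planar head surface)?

Differences from OW-A: to OW-B (Δx, Δy, Δh) = (115, 20, +0.40); to OW-C = (-55, 0, -0.15).
Solve a·Δx + b·Δy = Δh: det = 115·0 − (-55)·20 = 1100.
∂h/∂x = [(+0.40)·0 − (-0.15)·20] / 1100 = +0.002727
∂h/∂y = [115·(-0.15) − (-55)·(+0.40)] / 1100 = +0.004318
Head at (642850, 5945771) = 290.20 + (+0.002727)·(-315) + (+0.004318)·(125) = 289.88 m.
That is lower than the 290.20 m at OW-A, so the point is downgradient.

downgradient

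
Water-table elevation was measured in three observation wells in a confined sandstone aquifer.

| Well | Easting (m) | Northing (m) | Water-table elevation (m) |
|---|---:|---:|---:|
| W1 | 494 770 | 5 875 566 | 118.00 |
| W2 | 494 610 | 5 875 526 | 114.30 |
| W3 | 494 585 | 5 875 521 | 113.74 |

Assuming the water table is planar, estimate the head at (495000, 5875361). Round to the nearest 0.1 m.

119.5 m

With h = a·x + b·y + c and W1 as origin, the differences give:
  (-160)·a + (-40)·b = -3.70
  (-185)·a + (-45)·b = -4.26
Eliminate b (×(-45) and ×(-40), subtract): -200·a = -3.900 → a = ∂h/∂x = +0.01950
Back-substitute: b = ∂h/∂y = +0.01450.
h(495000, 5875361) = 118.00 + (+0.01950)·(230) + (+0.01450)·(-205) = 118.00 +4.485 -2.972 = 119.513 m.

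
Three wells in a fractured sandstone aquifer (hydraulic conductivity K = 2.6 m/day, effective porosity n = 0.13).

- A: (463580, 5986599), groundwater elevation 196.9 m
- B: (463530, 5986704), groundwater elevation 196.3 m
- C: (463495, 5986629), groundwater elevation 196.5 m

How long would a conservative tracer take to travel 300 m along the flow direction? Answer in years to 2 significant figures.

With h = a·x + b·y + c and A as origin, the differences give:
  (-50)·a + 105·b = -0.6
  (-85)·a + 30·b = -0.4
Eliminate b (×30 and ×105, subtract): 7425·a = 24.00 → a = ∂h/∂x = +0.003232
Back-substitute: b = ∂h/∂y = -0.004175.
|∇h| = √(0.003232² + -0.004175²) = 0.00528
Seepage velocity v = K·i/n = 2.6 × 0.00528 / 0.13 = 0.1056 m/day.
t = 300 / 0.1056 = 2841 days = 7.78 years.

7.8 years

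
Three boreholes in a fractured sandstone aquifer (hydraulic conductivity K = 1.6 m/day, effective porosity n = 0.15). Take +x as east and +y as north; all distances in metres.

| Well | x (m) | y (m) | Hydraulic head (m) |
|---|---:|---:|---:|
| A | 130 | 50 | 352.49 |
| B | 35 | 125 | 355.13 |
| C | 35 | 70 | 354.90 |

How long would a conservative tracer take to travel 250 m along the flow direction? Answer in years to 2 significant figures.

With h = a·x + b·y + c and A as origin, the differences give:
  (-95)·a + 75·b = +2.64
  (-95)·a + 20·b = +2.41
Eliminate b (×20 and ×75, subtract): 5225·a = -127.950 → a = ∂h/∂x = -0.02449
Back-substitute: b = ∂h/∂y = +0.004182.
|∇h| = √(-0.02449² + 0.004182²) = 0.02484
Seepage velocity v = K·i/n = 1.6 × 0.02484 / 0.15 = 0.265 m/day.
t = 250 / 0.265 = 943.4 days = 2.58 years.

2.6 years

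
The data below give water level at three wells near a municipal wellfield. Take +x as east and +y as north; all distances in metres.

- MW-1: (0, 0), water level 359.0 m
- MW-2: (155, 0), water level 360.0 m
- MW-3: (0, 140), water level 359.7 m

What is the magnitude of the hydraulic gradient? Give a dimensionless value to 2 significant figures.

∂h/∂x = (360.0 − 359.0) / (155 − 0) = +0.006452
∂h/∂y = (359.7 − 359.0) / (140 − 0) = +0.005000
|∇h| = √(0.006452² + 0.005000²) = 0.008163

0.0082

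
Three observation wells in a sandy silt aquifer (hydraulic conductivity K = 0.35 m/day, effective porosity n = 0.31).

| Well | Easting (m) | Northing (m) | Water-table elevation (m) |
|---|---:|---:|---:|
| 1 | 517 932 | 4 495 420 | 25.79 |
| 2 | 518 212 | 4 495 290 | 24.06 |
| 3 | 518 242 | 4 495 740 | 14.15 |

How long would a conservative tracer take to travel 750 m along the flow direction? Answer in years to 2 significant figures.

69 years

Three-point gradient (reference 1): Δ to 2 = (280, -130, -1.73), Δ to 3 = (310, 320, -11.64).
∂h/∂x = -0.01591, ∂h/∂y = -0.02096 (det = 129900).
|∇h| = √(-0.01591² + -0.02096²) = 0.02631
Seepage velocity v = K·i/n = 0.35 × 0.02631 / 0.31 = 0.0297 m/day.
t = 750 / 0.0297 = 2.525e+04 days = 69.1 years.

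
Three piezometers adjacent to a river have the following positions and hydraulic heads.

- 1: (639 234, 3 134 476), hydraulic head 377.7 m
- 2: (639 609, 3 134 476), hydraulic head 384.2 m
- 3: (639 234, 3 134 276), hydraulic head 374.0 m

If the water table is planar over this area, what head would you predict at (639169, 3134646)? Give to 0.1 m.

379.7 m

∂h/∂x = (384.2 − 377.7) / (639609 − 639234) = +0.01733
∂h/∂y = (374.0 − 377.7) / (3134276 − 3134476) = +0.01850
h(639169, 3134646) = 377.7 + (+0.01733)·(-65) + (+0.01850)·(170) = 377.7 -1.127 +3.145 = 379.718 m.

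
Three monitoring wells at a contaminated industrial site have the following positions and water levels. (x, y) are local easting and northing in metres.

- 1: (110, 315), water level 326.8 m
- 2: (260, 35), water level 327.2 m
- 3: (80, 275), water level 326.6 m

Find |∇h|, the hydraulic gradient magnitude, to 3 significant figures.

Taking 1 as reference: 2−1 = (150, -280, +0.4); 3−1 = (-30, -40, -0.2).
Solve a·Δx + b·Δy = Δh: det = 150·(-40) − (-30)·(-280) = -14400.
∂h/∂x = [(+0.4)·(-40) − (-0.2)·(-280)] / -14400 = +0.005000
∂h/∂y = [150·(-0.2) − (-30)·(+0.4)] / -14400 = +0.001250
|∇h| = √(0.005000² + 0.001250²) = 0.005154

0.00515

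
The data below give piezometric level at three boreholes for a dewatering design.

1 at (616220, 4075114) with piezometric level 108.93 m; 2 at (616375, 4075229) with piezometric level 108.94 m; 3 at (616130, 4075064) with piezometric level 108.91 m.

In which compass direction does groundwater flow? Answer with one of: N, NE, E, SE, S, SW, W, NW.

Differences from 1: to 2 (Δx, Δy, Δh) = (155, 115, +0.01); to 3 = (-90, -50, -0.02).
Solve a·Δx + b·Δy = Δh: det = 155·(-50) − (-90)·115 = 2600.
∂h/∂x = [(+0.01)·(-50) − (-0.02)·115] / 2600 = +0.0006923
∂h/∂y = [155·(-0.02) − (-90)·(+0.01)] / 2600 = -0.0008462
Flow = −∇h = (-0.0006923 east, +0.0008462 north), which points northwest.

NW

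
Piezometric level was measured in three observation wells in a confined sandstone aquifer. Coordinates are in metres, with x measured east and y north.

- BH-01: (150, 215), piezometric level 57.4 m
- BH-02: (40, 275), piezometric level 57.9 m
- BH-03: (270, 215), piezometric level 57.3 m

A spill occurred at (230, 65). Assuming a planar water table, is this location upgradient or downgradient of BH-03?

Differences from BH-01: to BH-02 (Δx, Δy, Δh) = (-110, 60, +0.5); to BH-03 = (120, 0, -0.1).
Determinant of the coordinate differences = (-110)·0 − 120·60 = -7200.
∂h/∂x = [(+0.5)·0 − (-0.1)·60] / -7200 = -0.0008333
∂h/∂y = [(-110)·(-0.1) − 120·(+0.5)] / -7200 = +0.006806
Head at (230, 65) = 57.4 + (-0.0008333)·(80) + (+0.006806)·(-150) = 56.31 m.
That is lower than the 57.3 m at BH-03, so the point is downgradient.

downgradient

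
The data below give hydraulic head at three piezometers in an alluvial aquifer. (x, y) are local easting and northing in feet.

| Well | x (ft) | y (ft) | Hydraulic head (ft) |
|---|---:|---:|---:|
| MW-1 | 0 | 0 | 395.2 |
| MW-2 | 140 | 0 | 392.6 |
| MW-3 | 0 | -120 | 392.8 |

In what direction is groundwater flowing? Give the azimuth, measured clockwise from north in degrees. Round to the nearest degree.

137°

∂h/∂x = (392.6 − 395.2) / (140 − 0) = -0.01857
∂h/∂y = (392.8 − 395.2) / (-120 − 0) = +0.02000
Flow direction (−∇h) has components (+0.01857 E, -0.02000 N).
Azimuth = atan2(E, N) = atan2(+0.01857, -0.02000) = 137.1° ≈ 137°.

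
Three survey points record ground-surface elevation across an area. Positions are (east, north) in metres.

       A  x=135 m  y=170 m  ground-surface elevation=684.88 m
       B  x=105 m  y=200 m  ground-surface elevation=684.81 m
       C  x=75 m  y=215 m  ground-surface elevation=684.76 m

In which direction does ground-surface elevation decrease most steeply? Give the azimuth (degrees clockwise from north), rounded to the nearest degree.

323°

With z = a·x + b·y + c and A as origin, the differences give:
  (-30)·a + 30·b = -0.07
  (-60)·a + 45·b = -0.12
Eliminate b (×45 and ×30, subtract): 450·a = 0.450 → a = ∂z/∂x = +0.0010000
Back-substitute: b = ∂z/∂y = -0.001333.
Steepest decrease is along −∇f: components (-0.0010000 E, +0.001333 N).
Azimuth = atan2(-0.0010000, +0.001333) = 323.1° ≈ 323°.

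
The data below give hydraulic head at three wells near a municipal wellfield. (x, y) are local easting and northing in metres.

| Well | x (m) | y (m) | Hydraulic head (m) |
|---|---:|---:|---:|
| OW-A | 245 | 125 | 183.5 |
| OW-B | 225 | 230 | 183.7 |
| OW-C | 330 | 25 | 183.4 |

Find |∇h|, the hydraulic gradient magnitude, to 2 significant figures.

0.0026

Taking OW-A as reference: OW-B−OW-A = (-20, 105, +0.2); OW-C−OW-A = (85, -100, -0.1).
Solve a·Δx + b·Δy = Δh: det = (-20)·(-100) − 85·105 = -6925.
∂h/∂x = [(+0.2)·(-100) − (-0.1)·105] / -6925 = +0.001372
∂h/∂y = [(-20)·(-0.1) − 85·(+0.2)] / -6925 = +0.002166
|∇h| = √(0.001372² + 0.002166²) = 0.002564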